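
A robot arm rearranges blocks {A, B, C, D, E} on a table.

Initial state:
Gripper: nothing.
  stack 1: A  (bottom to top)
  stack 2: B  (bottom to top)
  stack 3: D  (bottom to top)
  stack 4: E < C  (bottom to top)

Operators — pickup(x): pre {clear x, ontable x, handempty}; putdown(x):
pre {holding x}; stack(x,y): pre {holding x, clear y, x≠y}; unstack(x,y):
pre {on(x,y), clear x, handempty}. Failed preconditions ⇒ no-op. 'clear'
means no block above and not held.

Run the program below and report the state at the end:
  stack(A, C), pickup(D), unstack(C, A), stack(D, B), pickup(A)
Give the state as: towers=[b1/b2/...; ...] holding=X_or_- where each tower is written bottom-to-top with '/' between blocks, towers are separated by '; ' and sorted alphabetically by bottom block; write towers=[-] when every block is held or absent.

towers=[B/D; E/C] holding=A

step 1 (stack(A, C)) [no-op]: towers=[A; B; D; E/C] holding=-
step 2 (pickup(D)): towers=[A; B; E/C] holding=D
step 3 (unstack(C, A)) [no-op]: towers=[A; B; E/C] holding=D
step 4 (stack(D, B)): towers=[A; B/D; E/C] holding=-
step 5 (pickup(A)): towers=[B/D; E/C] holding=A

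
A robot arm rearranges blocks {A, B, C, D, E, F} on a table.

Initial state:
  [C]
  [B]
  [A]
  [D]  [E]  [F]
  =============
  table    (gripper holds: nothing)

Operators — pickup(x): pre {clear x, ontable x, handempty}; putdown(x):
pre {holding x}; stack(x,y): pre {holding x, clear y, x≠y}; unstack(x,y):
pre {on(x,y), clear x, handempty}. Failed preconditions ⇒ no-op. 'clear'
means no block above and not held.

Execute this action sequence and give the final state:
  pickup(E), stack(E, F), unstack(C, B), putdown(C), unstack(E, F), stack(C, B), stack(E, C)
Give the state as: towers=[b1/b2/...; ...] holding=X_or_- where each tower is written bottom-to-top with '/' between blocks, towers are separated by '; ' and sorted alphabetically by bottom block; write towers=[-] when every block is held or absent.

step 1 (pickup(E)): towers=[D/A/B/C; F] holding=E
step 2 (stack(E, F)): towers=[D/A/B/C; F/E] holding=-
step 3 (unstack(C, B)): towers=[D/A/B; F/E] holding=C
step 4 (putdown(C)): towers=[C; D/A/B; F/E] holding=-
step 5 (unstack(E, F)): towers=[C; D/A/B; F] holding=E
step 6 (stack(C, B)) [no-op]: towers=[C; D/A/B; F] holding=E
step 7 (stack(E, C)): towers=[C/E; D/A/B; F] holding=-

towers=[C/E; D/A/B; F] holding=-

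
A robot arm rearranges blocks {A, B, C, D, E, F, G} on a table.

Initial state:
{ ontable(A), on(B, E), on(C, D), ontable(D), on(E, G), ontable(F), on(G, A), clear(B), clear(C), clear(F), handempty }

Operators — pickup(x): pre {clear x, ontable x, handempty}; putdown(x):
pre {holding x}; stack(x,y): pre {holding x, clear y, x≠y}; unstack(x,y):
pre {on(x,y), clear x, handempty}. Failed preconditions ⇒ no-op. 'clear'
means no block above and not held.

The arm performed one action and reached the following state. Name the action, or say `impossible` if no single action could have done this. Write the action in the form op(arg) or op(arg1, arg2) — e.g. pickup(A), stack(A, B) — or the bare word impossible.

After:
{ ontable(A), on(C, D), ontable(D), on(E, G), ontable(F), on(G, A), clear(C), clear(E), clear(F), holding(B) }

target: towers=[A/G/E; D/C; F] holding=B
     unstack(B, E) → towers=[A/G/E; D/C; F] holding=B  ← match
         pickup(F) → towers=[A/G/E/B; D/C] holding=F
     unstack(C, D) → towers=[A/G/E/B; D; F] holding=C

unstack(B, E)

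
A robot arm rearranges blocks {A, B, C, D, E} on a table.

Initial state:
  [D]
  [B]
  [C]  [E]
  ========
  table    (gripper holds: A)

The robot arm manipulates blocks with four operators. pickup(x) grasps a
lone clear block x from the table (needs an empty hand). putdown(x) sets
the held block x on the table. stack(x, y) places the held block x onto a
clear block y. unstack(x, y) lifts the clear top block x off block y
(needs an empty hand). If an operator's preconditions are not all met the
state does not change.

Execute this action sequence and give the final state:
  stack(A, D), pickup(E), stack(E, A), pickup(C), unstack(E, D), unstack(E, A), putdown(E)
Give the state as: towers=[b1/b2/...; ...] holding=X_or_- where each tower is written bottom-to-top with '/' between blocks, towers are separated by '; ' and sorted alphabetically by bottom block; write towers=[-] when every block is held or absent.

towers=[C/B/D/A; E] holding=-

step 1 (stack(A, D)): towers=[C/B/D/A; E] holding=-
step 2 (pickup(E)): towers=[C/B/D/A] holding=E
step 3 (stack(E, A)): towers=[C/B/D/A/E] holding=-
step 4 (pickup(C)) [no-op]: towers=[C/B/D/A/E] holding=-
step 5 (unstack(E, D)) [no-op]: towers=[C/B/D/A/E] holding=-
step 6 (unstack(E, A)): towers=[C/B/D/A] holding=E
step 7 (putdown(E)): towers=[C/B/D/A; E] holding=-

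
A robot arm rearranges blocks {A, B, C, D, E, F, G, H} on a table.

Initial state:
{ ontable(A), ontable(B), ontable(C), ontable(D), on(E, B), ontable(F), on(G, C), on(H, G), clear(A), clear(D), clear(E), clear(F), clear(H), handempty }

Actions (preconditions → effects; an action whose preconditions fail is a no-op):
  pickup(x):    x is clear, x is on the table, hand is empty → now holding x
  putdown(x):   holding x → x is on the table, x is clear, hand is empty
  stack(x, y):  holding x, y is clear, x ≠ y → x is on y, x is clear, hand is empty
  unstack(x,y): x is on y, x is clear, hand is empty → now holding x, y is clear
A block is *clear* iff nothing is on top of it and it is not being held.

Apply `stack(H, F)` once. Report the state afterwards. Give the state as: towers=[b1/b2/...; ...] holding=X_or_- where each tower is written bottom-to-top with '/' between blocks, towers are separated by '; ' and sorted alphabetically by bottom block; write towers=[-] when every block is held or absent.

before: towers=[A; B/E; C/G/H; D; F] holding=-
pre[stack(H, F)]: holding(H) fail, clear(F) ok, H≠F ok
holding(H) unmet → stack(H, F) is a no-op
after:  towers=[A; B/E; C/G/H; D; F] holding=-

towers=[A; B/E; C/G/H; D; F] holding=-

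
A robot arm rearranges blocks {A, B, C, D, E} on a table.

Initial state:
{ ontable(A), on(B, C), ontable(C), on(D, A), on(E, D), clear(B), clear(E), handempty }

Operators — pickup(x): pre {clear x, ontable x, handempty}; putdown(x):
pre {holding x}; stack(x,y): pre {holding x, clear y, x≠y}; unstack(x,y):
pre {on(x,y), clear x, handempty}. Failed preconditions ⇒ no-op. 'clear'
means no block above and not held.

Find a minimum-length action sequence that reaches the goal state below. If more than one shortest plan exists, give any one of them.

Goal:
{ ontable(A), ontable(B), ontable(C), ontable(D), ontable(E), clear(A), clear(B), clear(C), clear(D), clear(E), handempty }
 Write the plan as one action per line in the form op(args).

step 1 (unstack(B, C)): towers=[A/D/E; C] holding=B
step 2 (putdown(B)): towers=[A/D/E; B; C] holding=-
step 3 (unstack(E, D)): towers=[A/D; B; C] holding=E
step 4 (putdown(E)): towers=[A/D; B; C; E] holding=-
step 5 (unstack(D, A)): towers=[A; B; C; E] holding=D
step 6 (putdown(D)): towers=[A; B; C; D; E] holding=-
goal check: towers=[A; B; C; D; E] holding=- — reached (length 6, optimal by BFS)

unstack(B, C)
putdown(B)
unstack(E, D)
putdown(E)
unstack(D, A)
putdown(D)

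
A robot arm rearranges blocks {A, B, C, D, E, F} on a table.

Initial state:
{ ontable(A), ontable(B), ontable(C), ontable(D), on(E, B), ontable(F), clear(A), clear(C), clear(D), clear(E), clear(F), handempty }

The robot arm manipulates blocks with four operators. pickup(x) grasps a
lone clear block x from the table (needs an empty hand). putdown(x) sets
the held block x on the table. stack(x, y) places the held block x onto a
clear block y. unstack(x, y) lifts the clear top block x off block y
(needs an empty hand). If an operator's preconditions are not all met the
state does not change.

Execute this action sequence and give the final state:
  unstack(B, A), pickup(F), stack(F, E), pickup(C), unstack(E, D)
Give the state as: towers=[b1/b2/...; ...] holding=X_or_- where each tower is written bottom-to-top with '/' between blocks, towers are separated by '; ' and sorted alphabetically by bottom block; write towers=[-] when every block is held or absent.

towers=[A; B/E/F; D] holding=C

step 1 (unstack(B, A)) [no-op]: towers=[A; B/E; C; D; F] holding=-
step 2 (pickup(F)): towers=[A; B/E; C; D] holding=F
step 3 (stack(F, E)): towers=[A; B/E/F; C; D] holding=-
step 4 (pickup(C)): towers=[A; B/E/F; D] holding=C
step 5 (unstack(E, D)) [no-op]: towers=[A; B/E/F; D] holding=C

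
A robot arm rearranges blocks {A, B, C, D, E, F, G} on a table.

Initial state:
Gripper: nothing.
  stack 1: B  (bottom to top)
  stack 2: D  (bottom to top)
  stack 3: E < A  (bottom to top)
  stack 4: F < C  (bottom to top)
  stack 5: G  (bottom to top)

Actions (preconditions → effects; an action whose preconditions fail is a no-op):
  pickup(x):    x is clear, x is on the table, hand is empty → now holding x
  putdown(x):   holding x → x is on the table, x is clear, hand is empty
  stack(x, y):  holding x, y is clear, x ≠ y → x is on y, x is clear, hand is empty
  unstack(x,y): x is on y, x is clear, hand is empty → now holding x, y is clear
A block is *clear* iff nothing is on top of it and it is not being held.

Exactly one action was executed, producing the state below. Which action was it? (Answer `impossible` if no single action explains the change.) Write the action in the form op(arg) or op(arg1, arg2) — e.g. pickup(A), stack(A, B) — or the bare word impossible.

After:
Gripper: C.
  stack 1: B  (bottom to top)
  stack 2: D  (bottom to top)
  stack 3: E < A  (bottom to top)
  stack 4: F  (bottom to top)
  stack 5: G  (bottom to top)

unstack(C, F)

target: towers=[B; D; E/A; F; G] holding=C
         pickup(B) → towers=[D; E/A; F/C; G] holding=B
         pickup(G) → towers=[B; D; E/A; F/C] holding=G
         pickup(D) → towers=[B; E/A; F/C; G] holding=D
     unstack(A, E) → towers=[B; D; E; F/C; G] holding=A
     unstack(C, F) → towers=[B; D; E/A; F; G] holding=C  ← match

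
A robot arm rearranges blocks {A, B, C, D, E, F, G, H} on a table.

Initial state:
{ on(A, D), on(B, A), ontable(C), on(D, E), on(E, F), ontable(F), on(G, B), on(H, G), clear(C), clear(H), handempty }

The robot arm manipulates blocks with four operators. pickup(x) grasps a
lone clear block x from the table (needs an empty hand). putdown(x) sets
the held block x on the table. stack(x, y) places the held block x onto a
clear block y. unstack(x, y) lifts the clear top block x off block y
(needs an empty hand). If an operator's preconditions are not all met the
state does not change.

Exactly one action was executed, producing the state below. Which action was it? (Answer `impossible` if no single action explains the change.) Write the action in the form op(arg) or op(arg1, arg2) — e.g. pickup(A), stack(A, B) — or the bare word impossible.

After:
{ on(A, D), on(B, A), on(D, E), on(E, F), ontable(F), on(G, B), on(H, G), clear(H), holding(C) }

target: towers=[F/E/D/A/B/G/H] holding=C
     unstack(H, G) → towers=[C; F/E/D/A/B/G] holding=H
         pickup(C) → towers=[F/E/D/A/B/G/H] holding=C  ← match

pickup(C)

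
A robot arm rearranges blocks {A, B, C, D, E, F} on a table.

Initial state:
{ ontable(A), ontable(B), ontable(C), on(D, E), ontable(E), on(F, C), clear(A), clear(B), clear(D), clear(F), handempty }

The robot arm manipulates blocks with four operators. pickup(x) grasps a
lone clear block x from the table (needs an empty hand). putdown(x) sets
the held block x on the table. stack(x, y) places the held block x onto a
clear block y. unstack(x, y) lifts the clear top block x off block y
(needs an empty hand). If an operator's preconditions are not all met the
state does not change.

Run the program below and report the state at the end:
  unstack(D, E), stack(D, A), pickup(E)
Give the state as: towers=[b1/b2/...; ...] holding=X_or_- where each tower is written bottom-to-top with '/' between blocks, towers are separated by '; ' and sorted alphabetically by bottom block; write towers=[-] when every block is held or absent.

towers=[A/D; B; C/F] holding=E

step 1 (unstack(D, E)): towers=[A; B; C/F; E] holding=D
step 2 (stack(D, A)): towers=[A/D; B; C/F; E] holding=-
step 3 (pickup(E)): towers=[A/D; B; C/F] holding=E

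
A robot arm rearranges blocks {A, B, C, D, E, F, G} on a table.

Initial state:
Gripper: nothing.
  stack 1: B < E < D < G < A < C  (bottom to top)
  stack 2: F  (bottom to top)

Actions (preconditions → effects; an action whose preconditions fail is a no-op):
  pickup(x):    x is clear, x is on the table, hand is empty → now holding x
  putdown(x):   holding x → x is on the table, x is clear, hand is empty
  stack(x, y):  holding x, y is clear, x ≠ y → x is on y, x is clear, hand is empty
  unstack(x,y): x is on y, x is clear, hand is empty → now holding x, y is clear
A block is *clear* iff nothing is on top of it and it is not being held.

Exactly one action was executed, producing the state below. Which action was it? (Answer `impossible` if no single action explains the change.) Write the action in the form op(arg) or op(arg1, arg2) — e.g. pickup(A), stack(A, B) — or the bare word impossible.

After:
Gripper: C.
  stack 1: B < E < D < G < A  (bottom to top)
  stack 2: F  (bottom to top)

unstack(C, A)

target: towers=[B/E/D/G/A; F] holding=C
         pickup(F) → towers=[B/E/D/G/A/C] holding=F
     unstack(C, A) → towers=[B/E/D/G/A; F] holding=C  ← match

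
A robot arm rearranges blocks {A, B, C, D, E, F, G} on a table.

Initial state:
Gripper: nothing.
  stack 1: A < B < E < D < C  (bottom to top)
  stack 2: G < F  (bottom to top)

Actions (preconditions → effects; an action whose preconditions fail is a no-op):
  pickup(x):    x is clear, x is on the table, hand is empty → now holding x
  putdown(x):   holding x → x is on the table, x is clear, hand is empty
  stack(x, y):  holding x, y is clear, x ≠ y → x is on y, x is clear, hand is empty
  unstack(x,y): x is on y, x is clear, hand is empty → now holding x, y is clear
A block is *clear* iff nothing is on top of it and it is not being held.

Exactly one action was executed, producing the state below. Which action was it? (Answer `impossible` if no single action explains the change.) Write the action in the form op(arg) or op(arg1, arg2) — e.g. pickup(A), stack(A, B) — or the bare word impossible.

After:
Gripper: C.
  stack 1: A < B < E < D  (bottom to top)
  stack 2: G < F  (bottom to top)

unstack(C, D)

target: towers=[A/B/E/D; G/F] holding=C
     unstack(F, G) → towers=[A/B/E/D/C; G] holding=F
     unstack(C, D) → towers=[A/B/E/D; G/F] holding=C  ← match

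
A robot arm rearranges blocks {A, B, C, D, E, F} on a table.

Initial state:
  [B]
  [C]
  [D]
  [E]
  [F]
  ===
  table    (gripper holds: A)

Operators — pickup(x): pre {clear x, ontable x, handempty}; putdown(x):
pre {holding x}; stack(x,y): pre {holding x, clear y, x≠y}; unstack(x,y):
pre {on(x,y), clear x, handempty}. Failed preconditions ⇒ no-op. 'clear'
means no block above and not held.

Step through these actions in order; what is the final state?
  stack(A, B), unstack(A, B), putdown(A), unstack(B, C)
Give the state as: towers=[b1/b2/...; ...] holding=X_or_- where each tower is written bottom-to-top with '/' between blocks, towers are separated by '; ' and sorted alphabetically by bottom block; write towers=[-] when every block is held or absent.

towers=[A; F/E/D/C] holding=B

step 1 (stack(A, B)): towers=[F/E/D/C/B/A] holding=-
step 2 (unstack(A, B)): towers=[F/E/D/C/B] holding=A
step 3 (putdown(A)): towers=[A; F/E/D/C/B] holding=-
step 4 (unstack(B, C)): towers=[A; F/E/D/C] holding=B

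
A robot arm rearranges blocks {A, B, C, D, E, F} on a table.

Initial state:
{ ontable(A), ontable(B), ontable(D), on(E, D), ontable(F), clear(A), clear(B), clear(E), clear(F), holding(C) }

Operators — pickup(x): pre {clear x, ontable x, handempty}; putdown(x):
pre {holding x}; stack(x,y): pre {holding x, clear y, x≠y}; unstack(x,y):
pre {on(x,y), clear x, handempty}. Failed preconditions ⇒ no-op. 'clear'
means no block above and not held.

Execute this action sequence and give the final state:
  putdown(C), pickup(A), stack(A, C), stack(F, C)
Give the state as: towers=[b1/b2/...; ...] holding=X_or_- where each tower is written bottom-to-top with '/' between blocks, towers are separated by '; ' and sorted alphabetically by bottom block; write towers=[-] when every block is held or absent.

step 1 (putdown(C)): towers=[A; B; C; D/E; F] holding=-
step 2 (pickup(A)): towers=[B; C; D/E; F] holding=A
step 3 (stack(A, C)): towers=[B; C/A; D/E; F] holding=-
step 4 (stack(F, C)) [no-op]: towers=[B; C/A; D/E; F] holding=-

towers=[B; C/A; D/E; F] holding=-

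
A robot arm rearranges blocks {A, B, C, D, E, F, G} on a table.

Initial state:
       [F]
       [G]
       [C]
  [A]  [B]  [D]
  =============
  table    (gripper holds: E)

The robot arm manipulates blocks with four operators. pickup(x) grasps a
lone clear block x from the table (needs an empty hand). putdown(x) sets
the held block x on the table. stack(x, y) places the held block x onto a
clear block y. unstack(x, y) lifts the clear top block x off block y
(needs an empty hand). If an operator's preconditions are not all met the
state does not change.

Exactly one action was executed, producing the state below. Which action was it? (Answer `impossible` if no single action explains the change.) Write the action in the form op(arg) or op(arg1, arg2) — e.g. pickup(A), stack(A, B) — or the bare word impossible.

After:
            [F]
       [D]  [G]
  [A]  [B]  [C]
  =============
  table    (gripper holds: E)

target: towers=[A; B/D; C/G/F] holding=E
        putdown(E) → towers=[A; B/C/G/F; D; E] holding=-
       stack(E, F) → towers=[A; B/C/G/F/E; D] holding=-
       stack(E, D) → towers=[A; B/C/G/F; D/E] holding=-
       stack(E, A) → towers=[A/E; B/C/G/F; D] holding=-
none of the 4 applicable actions match → impossible

impossible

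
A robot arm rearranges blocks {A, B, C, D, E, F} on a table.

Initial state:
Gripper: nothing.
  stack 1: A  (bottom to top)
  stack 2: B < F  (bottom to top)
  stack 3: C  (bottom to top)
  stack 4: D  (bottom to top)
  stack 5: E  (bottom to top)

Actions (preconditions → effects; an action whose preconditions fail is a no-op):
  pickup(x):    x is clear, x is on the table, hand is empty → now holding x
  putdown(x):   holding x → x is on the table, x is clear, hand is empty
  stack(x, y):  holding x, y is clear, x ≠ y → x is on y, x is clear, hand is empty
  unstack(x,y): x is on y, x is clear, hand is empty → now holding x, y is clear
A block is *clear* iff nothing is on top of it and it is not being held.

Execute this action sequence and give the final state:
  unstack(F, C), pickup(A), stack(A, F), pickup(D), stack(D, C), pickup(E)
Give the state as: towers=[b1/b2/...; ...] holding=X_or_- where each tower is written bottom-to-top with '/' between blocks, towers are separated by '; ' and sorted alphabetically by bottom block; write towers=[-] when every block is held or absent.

towers=[B/F/A; C/D] holding=E

step 1 (unstack(F, C)) [no-op]: towers=[A; B/F; C; D; E] holding=-
step 2 (pickup(A)): towers=[B/F; C; D; E] holding=A
step 3 (stack(A, F)): towers=[B/F/A; C; D; E] holding=-
step 4 (pickup(D)): towers=[B/F/A; C; E] holding=D
step 5 (stack(D, C)): towers=[B/F/A; C/D; E] holding=-
step 6 (pickup(E)): towers=[B/F/A; C/D] holding=E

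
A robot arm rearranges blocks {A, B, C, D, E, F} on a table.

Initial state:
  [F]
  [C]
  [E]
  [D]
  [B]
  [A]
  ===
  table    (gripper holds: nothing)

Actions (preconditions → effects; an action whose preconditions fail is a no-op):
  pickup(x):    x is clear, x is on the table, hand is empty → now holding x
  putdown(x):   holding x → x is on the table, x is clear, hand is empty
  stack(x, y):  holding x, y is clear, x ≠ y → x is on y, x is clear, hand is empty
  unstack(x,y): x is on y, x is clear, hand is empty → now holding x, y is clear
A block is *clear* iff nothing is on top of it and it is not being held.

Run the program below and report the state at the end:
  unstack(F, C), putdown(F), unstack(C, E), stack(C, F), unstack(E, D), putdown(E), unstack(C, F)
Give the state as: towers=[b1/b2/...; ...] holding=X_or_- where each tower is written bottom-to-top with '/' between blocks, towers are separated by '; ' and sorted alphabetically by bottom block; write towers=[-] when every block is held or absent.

step 1 (unstack(F, C)): towers=[A/B/D/E/C] holding=F
step 2 (putdown(F)): towers=[A/B/D/E/C; F] holding=-
step 3 (unstack(C, E)): towers=[A/B/D/E; F] holding=C
step 4 (stack(C, F)): towers=[A/B/D/E; F/C] holding=-
step 5 (unstack(E, D)): towers=[A/B/D; F/C] holding=E
step 6 (putdown(E)): towers=[A/B/D; E; F/C] holding=-
step 7 (unstack(C, F)): towers=[A/B/D; E; F] holding=C

towers=[A/B/D; E; F] holding=C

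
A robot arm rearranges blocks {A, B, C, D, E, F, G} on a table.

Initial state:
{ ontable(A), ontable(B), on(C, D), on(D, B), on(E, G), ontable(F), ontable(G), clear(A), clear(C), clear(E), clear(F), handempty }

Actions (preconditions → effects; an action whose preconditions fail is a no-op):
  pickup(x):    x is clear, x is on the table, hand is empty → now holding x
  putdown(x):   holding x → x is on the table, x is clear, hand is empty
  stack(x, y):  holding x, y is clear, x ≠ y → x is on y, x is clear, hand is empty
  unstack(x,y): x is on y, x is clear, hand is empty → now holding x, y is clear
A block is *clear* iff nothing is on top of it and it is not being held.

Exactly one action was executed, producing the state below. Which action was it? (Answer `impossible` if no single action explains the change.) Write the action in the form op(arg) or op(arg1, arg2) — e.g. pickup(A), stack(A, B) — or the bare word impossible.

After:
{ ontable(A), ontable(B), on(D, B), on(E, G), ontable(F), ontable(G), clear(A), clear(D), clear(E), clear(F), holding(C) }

target: towers=[A; B/D; F; G/E] holding=C
         pickup(F) → towers=[A; B/D/C; G/E] holding=F
         pickup(A) → towers=[B/D/C; F; G/E] holding=A
     unstack(E, G) → towers=[A; B/D/C; F; G] holding=E
     unstack(C, D) → towers=[A; B/D; F; G/E] holding=C  ← match

unstack(C, D)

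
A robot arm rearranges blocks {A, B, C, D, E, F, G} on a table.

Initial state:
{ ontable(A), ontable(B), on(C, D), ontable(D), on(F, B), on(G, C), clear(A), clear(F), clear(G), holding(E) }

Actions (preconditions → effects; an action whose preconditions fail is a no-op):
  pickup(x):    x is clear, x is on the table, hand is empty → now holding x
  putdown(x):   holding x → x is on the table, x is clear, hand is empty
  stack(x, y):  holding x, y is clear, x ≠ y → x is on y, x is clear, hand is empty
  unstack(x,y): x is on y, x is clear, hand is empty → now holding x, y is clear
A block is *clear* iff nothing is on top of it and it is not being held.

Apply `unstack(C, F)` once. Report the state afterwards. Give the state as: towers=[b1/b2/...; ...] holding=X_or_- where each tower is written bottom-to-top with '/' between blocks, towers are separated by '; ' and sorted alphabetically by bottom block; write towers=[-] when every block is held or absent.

before: towers=[A; B/F; D/C/G] holding=E
pre[unstack(C, F)]: on(C,F) no, clear(C) no, handempty no
on(C,F), clear(C), handempty unmet → unstack(C, F) is a no-op
after:  towers=[A; B/F; D/C/G] holding=E

towers=[A; B/F; D/C/G] holding=E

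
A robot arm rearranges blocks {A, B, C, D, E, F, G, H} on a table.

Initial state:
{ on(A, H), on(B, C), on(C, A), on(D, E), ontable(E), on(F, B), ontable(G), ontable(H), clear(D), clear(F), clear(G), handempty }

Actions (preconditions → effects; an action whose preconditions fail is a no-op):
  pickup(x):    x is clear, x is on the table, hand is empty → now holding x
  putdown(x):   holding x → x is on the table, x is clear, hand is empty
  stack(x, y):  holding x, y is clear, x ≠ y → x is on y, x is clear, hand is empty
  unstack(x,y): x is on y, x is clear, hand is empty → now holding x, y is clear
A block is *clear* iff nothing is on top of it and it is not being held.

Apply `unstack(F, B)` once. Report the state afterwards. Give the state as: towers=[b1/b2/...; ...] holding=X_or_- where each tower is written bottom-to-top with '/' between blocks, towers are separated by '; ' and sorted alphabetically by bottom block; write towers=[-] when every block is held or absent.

before: towers=[E/D; G; H/A/C/B/F] holding=-
pre[unstack(F, B)]: on(F,B) ✓, clear(F) ✓, handempty ✓
all met → apply unstack(F, B)
after:  towers=[E/D; G; H/A/C/B] holding=F

towers=[E/D; G; H/A/C/B] holding=F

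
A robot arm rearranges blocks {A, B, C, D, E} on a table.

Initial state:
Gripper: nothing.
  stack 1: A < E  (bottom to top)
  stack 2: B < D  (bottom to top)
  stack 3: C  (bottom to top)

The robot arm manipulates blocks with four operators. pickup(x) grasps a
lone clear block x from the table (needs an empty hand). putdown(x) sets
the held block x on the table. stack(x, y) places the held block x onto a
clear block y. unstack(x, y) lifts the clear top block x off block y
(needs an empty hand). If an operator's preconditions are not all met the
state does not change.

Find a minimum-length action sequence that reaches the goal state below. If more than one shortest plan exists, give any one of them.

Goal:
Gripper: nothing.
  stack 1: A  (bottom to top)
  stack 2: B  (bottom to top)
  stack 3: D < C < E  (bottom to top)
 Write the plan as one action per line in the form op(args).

step 1 (unstack(D, B)): towers=[A/E; B; C] holding=D
step 2 (putdown(D)): towers=[A/E; B; C; D] holding=-
step 3 (pickup(C)): towers=[A/E; B; D] holding=C
step 4 (stack(C, D)): towers=[A/E; B; D/C] holding=-
step 5 (unstack(E, A)): towers=[A; B; D/C] holding=E
step 6 (stack(E, C)): towers=[A; B; D/C/E] holding=-
goal check: towers=[A; B; D/C/E] holding=- — reached (length 6, optimal by BFS)

unstack(D, B)
putdown(D)
pickup(C)
stack(C, D)
unstack(E, A)
stack(E, C)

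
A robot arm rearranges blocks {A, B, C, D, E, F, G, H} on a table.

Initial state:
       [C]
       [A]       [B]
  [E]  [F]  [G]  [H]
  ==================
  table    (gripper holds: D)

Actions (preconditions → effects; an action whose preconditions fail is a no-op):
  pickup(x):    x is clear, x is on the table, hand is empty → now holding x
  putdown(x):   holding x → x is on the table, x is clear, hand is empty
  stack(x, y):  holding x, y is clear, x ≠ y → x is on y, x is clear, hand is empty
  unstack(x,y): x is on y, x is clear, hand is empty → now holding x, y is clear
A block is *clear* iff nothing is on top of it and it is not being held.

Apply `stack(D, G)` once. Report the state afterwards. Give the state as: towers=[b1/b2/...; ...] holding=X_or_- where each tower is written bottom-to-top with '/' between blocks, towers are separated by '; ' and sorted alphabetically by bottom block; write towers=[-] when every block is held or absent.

towers=[E; F/A/C; G/D; H/B] holding=-

before: towers=[E; F/A/C; G; H/B] holding=D
pre[stack(D, G)]: holding(D) ok, clear(G) ok, D≠G ok
all met → apply stack(D, G)
after:  towers=[E; F/A/C; G/D; H/B] holding=-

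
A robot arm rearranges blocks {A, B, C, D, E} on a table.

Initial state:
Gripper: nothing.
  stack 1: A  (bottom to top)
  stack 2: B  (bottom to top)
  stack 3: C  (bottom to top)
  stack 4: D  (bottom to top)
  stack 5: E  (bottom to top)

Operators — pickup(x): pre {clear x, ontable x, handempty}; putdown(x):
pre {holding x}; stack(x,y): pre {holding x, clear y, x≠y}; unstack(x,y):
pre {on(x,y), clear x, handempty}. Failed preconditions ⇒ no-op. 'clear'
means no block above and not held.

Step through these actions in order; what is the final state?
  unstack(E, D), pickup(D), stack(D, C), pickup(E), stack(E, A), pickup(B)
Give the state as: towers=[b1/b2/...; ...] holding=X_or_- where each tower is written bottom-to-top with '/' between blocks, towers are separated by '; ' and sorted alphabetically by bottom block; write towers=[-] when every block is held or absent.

step 1 (unstack(E, D)) [no-op]: towers=[A; B; C; D; E] holding=-
step 2 (pickup(D)): towers=[A; B; C; E] holding=D
step 3 (stack(D, C)): towers=[A; B; C/D; E] holding=-
step 4 (pickup(E)): towers=[A; B; C/D] holding=E
step 5 (stack(E, A)): towers=[A/E; B; C/D] holding=-
step 6 (pickup(B)): towers=[A/E; C/D] holding=B

towers=[A/E; C/D] holding=B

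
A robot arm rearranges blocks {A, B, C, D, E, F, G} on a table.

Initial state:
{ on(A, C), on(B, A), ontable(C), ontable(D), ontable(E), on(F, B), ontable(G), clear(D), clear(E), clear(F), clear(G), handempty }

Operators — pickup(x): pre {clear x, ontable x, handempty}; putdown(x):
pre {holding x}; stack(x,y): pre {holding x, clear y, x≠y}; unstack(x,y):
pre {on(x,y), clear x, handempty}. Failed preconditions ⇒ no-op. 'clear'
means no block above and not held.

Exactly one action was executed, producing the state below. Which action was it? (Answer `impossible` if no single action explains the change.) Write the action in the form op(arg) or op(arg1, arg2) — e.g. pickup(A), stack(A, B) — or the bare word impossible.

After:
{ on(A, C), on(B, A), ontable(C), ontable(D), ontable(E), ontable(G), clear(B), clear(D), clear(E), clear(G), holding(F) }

target: towers=[C/A/B; D; E; G] holding=F
     unstack(F, B) → towers=[C/A/B; D; E; G] holding=F  ← match
         pickup(G) → towers=[C/A/B/F; D; E] holding=G
         pickup(D) → towers=[C/A/B/F; E; G] holding=D
         pickup(E) → towers=[C/A/B/F; D; G] holding=E

unstack(F, B)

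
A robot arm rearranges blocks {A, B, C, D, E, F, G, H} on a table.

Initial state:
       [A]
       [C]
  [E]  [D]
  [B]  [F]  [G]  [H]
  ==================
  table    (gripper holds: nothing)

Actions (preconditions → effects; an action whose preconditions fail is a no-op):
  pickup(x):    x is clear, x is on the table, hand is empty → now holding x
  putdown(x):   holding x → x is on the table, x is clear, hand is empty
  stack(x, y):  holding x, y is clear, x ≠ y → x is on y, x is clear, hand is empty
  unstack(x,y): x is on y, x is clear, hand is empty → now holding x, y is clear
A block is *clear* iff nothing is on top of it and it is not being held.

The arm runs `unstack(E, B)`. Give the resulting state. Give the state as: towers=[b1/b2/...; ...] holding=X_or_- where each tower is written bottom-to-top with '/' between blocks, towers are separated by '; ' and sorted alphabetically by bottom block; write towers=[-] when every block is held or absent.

before: towers=[B/E; F/D/C/A; G; H] holding=-
pre[unstack(E, B)]: on(E,B) ok, clear(E) ok, handempty ok
all met → apply unstack(E, B)
after:  towers=[B; F/D/C/A; G; H] holding=E

towers=[B; F/D/C/A; G; H] holding=E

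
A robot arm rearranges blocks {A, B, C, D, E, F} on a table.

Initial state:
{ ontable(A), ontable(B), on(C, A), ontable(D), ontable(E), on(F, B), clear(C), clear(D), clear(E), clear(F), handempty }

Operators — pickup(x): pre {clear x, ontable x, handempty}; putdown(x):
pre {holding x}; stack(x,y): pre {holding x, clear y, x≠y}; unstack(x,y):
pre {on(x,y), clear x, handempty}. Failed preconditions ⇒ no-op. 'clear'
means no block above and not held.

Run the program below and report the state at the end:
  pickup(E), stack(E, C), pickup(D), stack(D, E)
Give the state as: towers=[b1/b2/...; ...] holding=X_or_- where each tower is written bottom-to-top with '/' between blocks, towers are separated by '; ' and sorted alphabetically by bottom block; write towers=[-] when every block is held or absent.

towers=[A/C/E/D; B/F] holding=-

step 1 (pickup(E)): towers=[A/C; B/F; D] holding=E
step 2 (stack(E, C)): towers=[A/C/E; B/F; D] holding=-
step 3 (pickup(D)): towers=[A/C/E; B/F] holding=D
step 4 (stack(D, E)): towers=[A/C/E/D; B/F] holding=-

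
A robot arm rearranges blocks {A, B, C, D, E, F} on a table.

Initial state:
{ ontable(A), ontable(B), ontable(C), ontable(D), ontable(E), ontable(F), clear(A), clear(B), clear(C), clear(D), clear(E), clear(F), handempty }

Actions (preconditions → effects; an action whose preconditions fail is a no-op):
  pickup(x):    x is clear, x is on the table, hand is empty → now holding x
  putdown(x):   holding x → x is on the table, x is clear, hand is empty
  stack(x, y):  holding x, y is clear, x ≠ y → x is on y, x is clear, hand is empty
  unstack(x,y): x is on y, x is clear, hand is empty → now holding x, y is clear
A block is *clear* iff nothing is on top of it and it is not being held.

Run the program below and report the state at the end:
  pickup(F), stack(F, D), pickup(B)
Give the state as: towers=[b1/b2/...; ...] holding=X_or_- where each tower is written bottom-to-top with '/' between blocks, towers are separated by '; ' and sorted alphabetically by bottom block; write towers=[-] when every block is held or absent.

towers=[A; C; D/F; E] holding=B

step 1 (pickup(F)): towers=[A; B; C; D; E] holding=F
step 2 (stack(F, D)): towers=[A; B; C; D/F; E] holding=-
step 3 (pickup(B)): towers=[A; C; D/F; E] holding=B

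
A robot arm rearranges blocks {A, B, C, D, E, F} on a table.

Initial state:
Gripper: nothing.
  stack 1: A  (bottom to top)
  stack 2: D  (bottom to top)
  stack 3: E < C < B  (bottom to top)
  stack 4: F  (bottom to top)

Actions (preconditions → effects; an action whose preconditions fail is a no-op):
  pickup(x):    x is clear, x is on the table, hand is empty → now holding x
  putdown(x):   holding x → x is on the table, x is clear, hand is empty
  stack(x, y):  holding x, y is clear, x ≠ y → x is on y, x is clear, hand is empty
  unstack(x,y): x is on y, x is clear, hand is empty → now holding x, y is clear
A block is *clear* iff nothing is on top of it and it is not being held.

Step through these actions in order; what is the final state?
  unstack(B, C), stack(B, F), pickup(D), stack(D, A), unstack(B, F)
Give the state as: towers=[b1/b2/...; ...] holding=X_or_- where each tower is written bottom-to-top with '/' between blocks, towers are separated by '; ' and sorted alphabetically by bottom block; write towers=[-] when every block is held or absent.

step 1 (unstack(B, C)): towers=[A; D; E/C; F] holding=B
step 2 (stack(B, F)): towers=[A; D; E/C; F/B] holding=-
step 3 (pickup(D)): towers=[A; E/C; F/B] holding=D
step 4 (stack(D, A)): towers=[A/D; E/C; F/B] holding=-
step 5 (unstack(B, F)): towers=[A/D; E/C; F] holding=B

towers=[A/D; E/C; F] holding=B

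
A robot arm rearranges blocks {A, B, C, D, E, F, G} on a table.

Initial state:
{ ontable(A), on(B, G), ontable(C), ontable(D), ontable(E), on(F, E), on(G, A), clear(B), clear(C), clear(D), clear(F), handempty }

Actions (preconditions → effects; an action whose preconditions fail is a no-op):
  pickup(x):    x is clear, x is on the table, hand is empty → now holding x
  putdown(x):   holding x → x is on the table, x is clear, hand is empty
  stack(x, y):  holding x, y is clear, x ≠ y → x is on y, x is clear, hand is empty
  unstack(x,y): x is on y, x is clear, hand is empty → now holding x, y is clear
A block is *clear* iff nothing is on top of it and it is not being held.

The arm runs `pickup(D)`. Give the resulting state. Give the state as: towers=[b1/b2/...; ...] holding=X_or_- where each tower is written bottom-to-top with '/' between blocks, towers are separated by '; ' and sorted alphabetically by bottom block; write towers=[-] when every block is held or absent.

before: towers=[A/G/B; C; D; E/F] holding=-
pre[pickup(D)]: clear(D) ✓, ontable(D) ✓, handempty ✓
all met → apply pickup(D)
after:  towers=[A/G/B; C; E/F] holding=D

towers=[A/G/B; C; E/F] holding=D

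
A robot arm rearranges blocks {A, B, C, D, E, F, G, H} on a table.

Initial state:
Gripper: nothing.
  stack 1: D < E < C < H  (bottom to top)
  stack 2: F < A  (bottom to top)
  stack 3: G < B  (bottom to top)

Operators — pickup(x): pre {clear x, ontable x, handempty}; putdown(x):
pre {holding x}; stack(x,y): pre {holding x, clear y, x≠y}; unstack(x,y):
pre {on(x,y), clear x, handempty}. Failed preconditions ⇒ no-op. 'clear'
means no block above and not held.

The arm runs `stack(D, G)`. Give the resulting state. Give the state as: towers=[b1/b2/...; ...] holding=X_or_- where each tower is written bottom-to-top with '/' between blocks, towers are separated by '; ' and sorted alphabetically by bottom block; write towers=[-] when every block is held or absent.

before: towers=[D/E/C/H; F/A; G/B] holding=-
pre[stack(D, G)]: holding(D) fail, clear(G) fail, D≠G ok
holding(D), clear(G) unmet → stack(D, G) is a no-op
after:  towers=[D/E/C/H; F/A; G/B] holding=-

towers=[D/E/C/H; F/A; G/B] holding=-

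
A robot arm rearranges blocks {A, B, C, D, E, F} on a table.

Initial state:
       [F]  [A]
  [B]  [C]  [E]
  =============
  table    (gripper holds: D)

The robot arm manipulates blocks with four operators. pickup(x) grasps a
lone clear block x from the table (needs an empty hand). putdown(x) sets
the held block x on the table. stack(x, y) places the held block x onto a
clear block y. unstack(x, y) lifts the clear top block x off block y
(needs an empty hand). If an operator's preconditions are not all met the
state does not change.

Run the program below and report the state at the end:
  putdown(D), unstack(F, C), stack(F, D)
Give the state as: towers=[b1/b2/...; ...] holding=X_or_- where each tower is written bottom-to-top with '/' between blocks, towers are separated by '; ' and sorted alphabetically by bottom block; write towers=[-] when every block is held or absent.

towers=[B; C; D/F; E/A] holding=-

step 1 (putdown(D)): towers=[B; C/F; D; E/A] holding=-
step 2 (unstack(F, C)): towers=[B; C; D; E/A] holding=F
step 3 (stack(F, D)): towers=[B; C; D/F; E/A] holding=-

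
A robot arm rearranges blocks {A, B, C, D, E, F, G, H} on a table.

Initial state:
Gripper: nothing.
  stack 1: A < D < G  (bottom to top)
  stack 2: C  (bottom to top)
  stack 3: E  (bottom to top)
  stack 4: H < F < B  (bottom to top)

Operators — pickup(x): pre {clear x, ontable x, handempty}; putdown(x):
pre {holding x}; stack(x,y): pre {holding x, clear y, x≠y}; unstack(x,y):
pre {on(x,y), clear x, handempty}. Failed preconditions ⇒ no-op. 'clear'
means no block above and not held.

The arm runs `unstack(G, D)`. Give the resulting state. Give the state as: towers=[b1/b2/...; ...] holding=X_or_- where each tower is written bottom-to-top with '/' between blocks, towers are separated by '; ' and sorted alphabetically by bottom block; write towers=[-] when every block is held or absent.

before: towers=[A/D/G; C; E; H/F/B] holding=-
pre[unstack(G, D)]: on(G,D) ok, clear(G) ok, handempty ok
all met → apply unstack(G, D)
after:  towers=[A/D; C; E; H/F/B] holding=G

towers=[A/D; C; E; H/F/B] holding=G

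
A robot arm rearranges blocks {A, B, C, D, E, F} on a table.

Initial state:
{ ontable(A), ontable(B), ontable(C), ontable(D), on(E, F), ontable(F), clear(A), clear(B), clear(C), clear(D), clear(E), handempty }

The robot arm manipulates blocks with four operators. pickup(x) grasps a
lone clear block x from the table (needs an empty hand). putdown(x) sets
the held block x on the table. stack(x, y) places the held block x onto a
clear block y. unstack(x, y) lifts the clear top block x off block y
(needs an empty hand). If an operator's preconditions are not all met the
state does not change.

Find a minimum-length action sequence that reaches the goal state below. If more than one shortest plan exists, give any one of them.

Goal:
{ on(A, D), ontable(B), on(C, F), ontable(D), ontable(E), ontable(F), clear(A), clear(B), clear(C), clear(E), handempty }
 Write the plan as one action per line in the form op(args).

pickup(A)
stack(A, D)
unstack(E, F)
putdown(E)
pickup(C)
stack(C, F)

step 1 (pickup(A)): towers=[B; C; D; F/E] holding=A
step 2 (stack(A, D)): towers=[B; C; D/A; F/E] holding=-
step 3 (unstack(E, F)): towers=[B; C; D/A; F] holding=E
step 4 (putdown(E)): towers=[B; C; D/A; E; F] holding=-
step 5 (pickup(C)): towers=[B; D/A; E; F] holding=C
step 6 (stack(C, F)): towers=[B; D/A; E; F/C] holding=-
goal check: towers=[B; D/A; E; F/C] holding=- — reached (length 6, optimal by BFS)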